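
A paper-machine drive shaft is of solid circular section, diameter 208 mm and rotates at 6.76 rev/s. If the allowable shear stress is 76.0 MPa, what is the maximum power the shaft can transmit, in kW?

J = πd⁴/32 = π(0.208)⁴/32 = 1.838×10^-4 m⁴.
T_max = τ_allow·J/r = 7.60×10^7 × 1.838×10^-4 / 0.104 = 134300 N·m.
ω = 2π·6.76 = 42.47 rad/s, so P_max = T_max·ω = 5.704×10^6 W.

5700 kW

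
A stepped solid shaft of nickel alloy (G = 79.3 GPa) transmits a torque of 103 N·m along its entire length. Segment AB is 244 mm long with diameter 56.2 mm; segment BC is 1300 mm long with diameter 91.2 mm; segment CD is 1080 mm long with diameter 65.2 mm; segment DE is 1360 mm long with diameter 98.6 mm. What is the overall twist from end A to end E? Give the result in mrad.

J_AB = π(0.0562)⁴/32 = 9.79×10^-7 m⁴; J_BC = π(0.0912)⁴/32 = 6.79×10^-6 m⁴; J_CD = π(0.0652)⁴/32 = 1.77×10^-6 m⁴; J_DE = π(0.0986)⁴/32 = 9.28×10^-6 m⁴.
θ = (T/G)·Σ L_i/J_i = (103.0/79.3×10⁹)·(0.244/9.79×10^-7 + 1.30/6.79×10^-6 + 1.08/1.77×10^-6 + 1.36/9.28×10^-6) = 1.553×10^-3 rad.

1.55 mrad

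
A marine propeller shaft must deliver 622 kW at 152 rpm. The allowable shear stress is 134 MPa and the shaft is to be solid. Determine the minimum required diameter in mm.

114 mm

ω = 2π·152/60 = 15.92 rad/s, so T = P/ω = 622×10³ / 15.92 = 39080 N·m.
For a solid shaft τ_max = 16T/(πd³), so d = (16T/(π τ_allow))^(1/3) = (16·39080/(π·1.34×10^8))^(1/3) = 0.1141 m.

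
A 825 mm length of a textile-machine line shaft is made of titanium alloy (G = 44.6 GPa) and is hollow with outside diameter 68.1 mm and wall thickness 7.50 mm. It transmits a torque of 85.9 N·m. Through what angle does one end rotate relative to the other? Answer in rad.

J = π(d_o⁴ − d_i⁴)/32 = π(0.0681⁴ − 0.0531⁴)/32 = 1.331×10^-6 m⁴.
θ = T·L/(G·J) = 85.90 × 0.825 / (44.6×10⁹ × 1.331×10^-6) = 1.194×10^-3 rad.

0.00119 rad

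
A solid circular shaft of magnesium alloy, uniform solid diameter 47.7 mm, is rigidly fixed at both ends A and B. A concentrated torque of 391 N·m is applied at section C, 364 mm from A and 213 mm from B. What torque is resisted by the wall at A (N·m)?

With uniform GJ and both ends fixed, compatibility θ_AC = θ_CB gives T_A·a = T_B·b, together with T_A + T_B = T₀.
T_A = T₀·b/(a+b) = 391.0·213/577.0 = 144.3 N·m; T_B = 246.7 N·m.

144 N·m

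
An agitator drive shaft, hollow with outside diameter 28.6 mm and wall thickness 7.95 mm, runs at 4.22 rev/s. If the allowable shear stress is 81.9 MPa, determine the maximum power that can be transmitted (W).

J = π(d_o⁴ − d_i⁴)/32 = π(0.0286⁴ − 0.0127⁴)/32 = 6.313×10^-8 m⁴.
T_max = τ_allow·J/r = 8.19×10^7 × 6.313×10^-8 / 0.0143 = 361.6 N·m.
ω = 2π·4.22 = 26.52 rad/s, so P_max = T_max·ω = 9587 W.

9590 W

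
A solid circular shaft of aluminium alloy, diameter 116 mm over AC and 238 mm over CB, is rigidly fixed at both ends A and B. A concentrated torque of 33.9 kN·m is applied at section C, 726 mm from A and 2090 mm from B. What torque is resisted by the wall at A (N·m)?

4740 N·m

Compatibility: T_A·a/J_AC = T_B·b/J_CB with T_A + T_B = T₀.
J_AC = 1.78×10^-5 m⁴, J_CB = 3.15×10^-4 m⁴, so T_A = T₀·(J_AC/a)/((J_AC/a)+(J_CB/b)) = 4738 N·m, T_B = 29160 N·m.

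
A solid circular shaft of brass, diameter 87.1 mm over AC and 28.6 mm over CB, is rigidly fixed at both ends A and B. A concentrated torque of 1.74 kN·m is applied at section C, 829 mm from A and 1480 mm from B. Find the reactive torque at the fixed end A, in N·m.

Compatibility: T_A·a/J_AC = T_B·b/J_CB with T_A + T_B = T₀.
J_AC = 5.65×10^-6 m⁴, J_CB = 6.57×10^-8 m⁴, so T_A = T₀·(J_AC/a)/((J_AC/a)+(J_CB/b)) = 1729 N·m, T_B = 11.26 N·m.

1730 N·m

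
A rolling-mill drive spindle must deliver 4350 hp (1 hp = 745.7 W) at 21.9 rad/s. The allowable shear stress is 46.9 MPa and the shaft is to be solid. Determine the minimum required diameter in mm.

ω = 21.9 rad/s, so T = P/ω = 4350×745.7 / 21.90 = 148100 N·m.
For a solid shaft τ_max = 16T/(πd³), so d = (16T/(π τ_allow))^(1/3) = (16·148100/(π·4.69×10^7))^(1/3) = 0.2524 m.

252 mm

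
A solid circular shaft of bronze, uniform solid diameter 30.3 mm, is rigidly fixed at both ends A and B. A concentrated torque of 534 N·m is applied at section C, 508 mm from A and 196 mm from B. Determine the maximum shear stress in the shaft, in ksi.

With uniform GJ and both ends fixed, compatibility θ_AC = θ_CB gives T_A·a = T_B·b, together with T_A + T_B = T₀.
T_A = T₀·b/(a+b) = 534.0·196/704.0 = 148.7 N·m; T_B = 385.3 N·m.
τ in each portion: τ_AC = 2.72×10^7 Pa, τ_CB = 7.05×10^7 Pa; maximum is in CB.
τ_max = T_CB·r/J = 385.3·0.0152/8.28×10^-8 = 7.055×10^7 Pa.

10.2 ksi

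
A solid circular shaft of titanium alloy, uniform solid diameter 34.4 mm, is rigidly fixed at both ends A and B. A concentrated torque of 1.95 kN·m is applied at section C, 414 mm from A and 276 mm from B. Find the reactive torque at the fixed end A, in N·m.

With uniform GJ and both ends fixed, compatibility θ_AC = θ_CB gives T_A·a = T_B·b, together with T_A + T_B = T₀.
T_A = T₀·b/(a+b) = 1950·276/690.0 = 780.0 N·m; T_B = 1170 N·m.

780 N·m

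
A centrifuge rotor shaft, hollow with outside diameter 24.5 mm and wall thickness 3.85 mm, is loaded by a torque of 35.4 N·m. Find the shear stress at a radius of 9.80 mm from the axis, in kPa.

12600 kPa

J = π(d_o⁴ − d_i⁴)/32 = π(0.0245⁴ − 0.0168⁴)/32 = 2.755×10^-8 m⁴.
Shear stress varies linearly with radius: τ = T·r/J = 35.40 × 0.00980 / 2.755×10^-8 = 1.259×10^7 Pa.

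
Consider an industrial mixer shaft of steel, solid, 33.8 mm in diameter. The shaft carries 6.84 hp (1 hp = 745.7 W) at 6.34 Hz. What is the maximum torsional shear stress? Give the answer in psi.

ω = 2π·6.34 = 39.84 rad/s, so T = P/ω = 6.84×745.7 / 39.84 = 128.0 N·m.
J = πd⁴/32 = π(0.0338)⁴/32 = 1.281×10^-7 m⁴.
τ_max = T·r/J = 128.0 × 0.0169 / 1.281×10^-7 = 1.689×10^7 Pa.

2450 psi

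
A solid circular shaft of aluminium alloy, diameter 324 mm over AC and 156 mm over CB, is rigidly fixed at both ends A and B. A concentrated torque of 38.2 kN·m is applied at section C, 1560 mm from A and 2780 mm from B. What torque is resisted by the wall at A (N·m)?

37100 N·m

Compatibility: T_A·a/J_AC = T_B·b/J_CB with T_A + T_B = T₀.
J_AC = 1.08×10^-3 m⁴, J_CB = 5.81×10^-5 m⁴, so T_A = T₀·(J_AC/a)/((J_AC/a)+(J_CB/b)) = 37080 N·m, T_B = 1118 N·m.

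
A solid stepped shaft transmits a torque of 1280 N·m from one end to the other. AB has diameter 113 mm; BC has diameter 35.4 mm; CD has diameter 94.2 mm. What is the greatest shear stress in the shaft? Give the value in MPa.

147 MPa

Under the same torque, τ_max = 16T/(πd³) is largest where d is smallest — segment BC (d = 35.4 mm).
τ_max = 16·1280/(π·(0.0354)³) = 1.470×10^8 Pa.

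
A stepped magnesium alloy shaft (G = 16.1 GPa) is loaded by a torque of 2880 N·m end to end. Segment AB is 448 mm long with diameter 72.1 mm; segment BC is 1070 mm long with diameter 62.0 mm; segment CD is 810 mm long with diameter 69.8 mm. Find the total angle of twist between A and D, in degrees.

J_AB = π(0.0721)⁴/32 = 2.65×10^-6 m⁴; J_BC = π(0.0620)⁴/32 = 1.45×10^-6 m⁴; J_CD = π(0.0698)⁴/32 = 2.33×10^-6 m⁴.
θ = (T/G)·Σ L_i/J_i = (2880/16.1×10⁹)·(0.448/2.65×10^-6 + 1.07/1.45×10^-6 + 0.810/2.33×10^-6) = 0.2243 rad.

12.9°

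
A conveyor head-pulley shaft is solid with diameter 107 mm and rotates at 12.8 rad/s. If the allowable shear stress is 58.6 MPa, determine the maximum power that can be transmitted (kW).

J = πd⁴/32 = π(0.107)⁴/32 = 1.287×10^-5 m⁴.
T_max = τ_allow·J/r = 5.86×10^7 × 1.287×10^-5 / 0.0535 = 14100 N·m.
ω = 12.8 rad/s, so P_max = T_max·ω = 1.804×10^5 W.

180 kW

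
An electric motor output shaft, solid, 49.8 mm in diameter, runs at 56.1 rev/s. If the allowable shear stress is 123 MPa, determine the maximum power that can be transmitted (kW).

1050 kW

J = πd⁴/32 = π(0.0498)⁴/32 = 6.038×10^-7 m⁴.
T_max = τ_allow·J/r = 1.23×10^8 × 6.038×10^-7 / 0.0249 = 2983 N·m.
ω = 2π·56.1 = 352.5 rad/s, so P_max = T_max·ω = 1.051×10^6 W.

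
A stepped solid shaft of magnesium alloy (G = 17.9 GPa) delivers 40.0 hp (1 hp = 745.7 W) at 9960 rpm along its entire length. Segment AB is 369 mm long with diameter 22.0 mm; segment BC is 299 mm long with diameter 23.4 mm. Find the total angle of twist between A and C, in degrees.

ω = 2π·9960/60 = 1043 rad/s, so T = P/ω = 40.0×745.7 / 1043 = 28.60 N·m.
J_AB = π(0.0220)⁴/32 = 2.30×10^-8 m⁴; J_BC = π(0.0234)⁴/32 = 2.94×10^-8 m⁴.
θ = (T/G)·Σ L_i/J_i = (28.60/17.9×10⁹)·(0.369/2.30×10^-8 + 0.299/2.94×10^-8) = 0.04186 rad.

2.40°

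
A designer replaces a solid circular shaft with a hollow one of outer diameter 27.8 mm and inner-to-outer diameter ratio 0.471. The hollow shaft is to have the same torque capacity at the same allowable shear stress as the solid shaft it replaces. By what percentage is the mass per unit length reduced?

Equal τ_max and T ⇒ the solid shaft needs d_s³ = d_o³(1−k⁴), so d_s = 27.8·(1−0.471⁴)^(1/3) = 27.34 mm.
Area ratio A_h/A_s = d_o²(1−k²)/d_s² = (1−k²)/(1−k⁴)^(2/3) = 0.8048.
Mass saving = 1 − 0.8048 = 19.5 %.

19.5 %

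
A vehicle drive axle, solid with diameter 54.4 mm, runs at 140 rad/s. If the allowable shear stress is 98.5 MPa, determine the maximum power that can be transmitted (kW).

436 kW

J = πd⁴/32 = π(0.0544)⁴/32 = 8.598×10^-7 m⁴.
T_max = τ_allow·J/r = 9.85×10^7 × 8.598×10^-7 / 0.0272 = 3114 N·m.
ω = 140 rad/s, so P_max = T_max·ω = 4.359×10^5 W.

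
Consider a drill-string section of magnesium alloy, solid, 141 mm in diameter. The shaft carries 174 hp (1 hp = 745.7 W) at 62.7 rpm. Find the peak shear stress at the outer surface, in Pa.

ω = 2π·62.7/60 = 6.566 rad/s, so T = P/ω = 174×745.7 / 6.566 = 19760 N·m.
J = πd⁴/32 = π(0.141)⁴/32 = 3.880×10^-5 m⁴.
τ_max = T·r/J = 19760 × 0.0705 / 3.880×10^-5 = 3.590×10^7 Pa.

3.59e7 Pa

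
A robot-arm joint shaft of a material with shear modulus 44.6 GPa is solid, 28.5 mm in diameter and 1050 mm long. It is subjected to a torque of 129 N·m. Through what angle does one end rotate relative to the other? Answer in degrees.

2.69°

J = πd⁴/32 = π(0.0285)⁴/32 = 6.477×10^-8 m⁴.
θ = T·L/(G·J) = 129.0 × 1.05 / (44.6×10⁹ × 6.477×10^-8) = 0.04689 rad.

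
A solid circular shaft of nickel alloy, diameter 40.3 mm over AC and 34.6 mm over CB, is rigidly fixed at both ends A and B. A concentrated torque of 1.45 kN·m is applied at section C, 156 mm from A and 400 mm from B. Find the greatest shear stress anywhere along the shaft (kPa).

93100 kPa

Compatibility: T_A·a/J_AC = T_B·b/J_CB with T_A + T_B = T₀.
J_AC = 2.59×10^-7 m⁴, J_CB = 1.41×10^-7 m⁴, so T_A = T₀·(J_AC/a)/((J_AC/a)+(J_CB/b)) = 1196 N·m, T_B = 253.5 N·m.
τ in each portion: τ_AC = 9.31×10^7 Pa, τ_CB = 3.12×10^7 Pa; maximum is in AC.
τ_max = T_AC·r/J = 1196·0.0201/2.59×10^-7 = 9.310×10^7 Pa.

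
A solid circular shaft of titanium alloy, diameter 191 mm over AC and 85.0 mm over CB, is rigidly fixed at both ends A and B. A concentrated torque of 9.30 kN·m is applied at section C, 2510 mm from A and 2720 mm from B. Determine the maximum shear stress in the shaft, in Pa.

6.56e6 Pa

Compatibility: T_A·a/J_AC = T_B·b/J_CB with T_A + T_B = T₀.
J_AC = 1.31×10^-4 m⁴, J_CB = 5.12×10^-6 m⁴, so T_A = T₀·(J_AC/a)/((J_AC/a)+(J_CB/b)) = 8975 N·m, T_B = 324.9 N·m.
τ in each portion: τ_AC = 6.56×10^6 Pa, τ_CB = 2.69×10^6 Pa; maximum is in AC.
τ_max = T_AC·r/J = 8975·0.0955/1.31×10^-4 = 6.560×10^6 Pa.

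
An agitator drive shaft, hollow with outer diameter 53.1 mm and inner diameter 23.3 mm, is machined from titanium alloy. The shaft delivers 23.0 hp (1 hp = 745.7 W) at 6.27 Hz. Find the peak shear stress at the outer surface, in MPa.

ω = 2π·6.27 = 39.40 rad/s, so T = P/ω = 23.0×745.7 / 39.40 = 435.4 N·m.
J = π(d_o⁴ − d_i⁴)/32 = π(0.0531⁴ − 0.0233⁴)/32 = 7.516×10^-7 m⁴.
τ_max = T·r/J = 435.4 × 0.0266 / 7.516×10^-7 = 1.538×10^7 Pa.

15.4 MPa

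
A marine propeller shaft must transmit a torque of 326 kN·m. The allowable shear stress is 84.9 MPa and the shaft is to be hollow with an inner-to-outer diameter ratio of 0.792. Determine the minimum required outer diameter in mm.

For a hollow shaft with d_i/d_o = 0.792: τ_max = 16T/(π d_o³ (1−k⁴)), so d_o = [16T/(π τ_allow (1−k⁴))]^(1/3) = [16·326000/(π·8.49×10^7·0.6065)]^(1/3) = 0.3183 m.

318 mm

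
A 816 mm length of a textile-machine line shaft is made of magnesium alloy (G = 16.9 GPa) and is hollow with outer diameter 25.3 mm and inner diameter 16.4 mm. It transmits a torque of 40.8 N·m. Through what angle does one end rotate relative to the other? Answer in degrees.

3.41°

J = π(d_o⁴ − d_i⁴)/32 = π(0.0253⁴ − 0.0164⁴)/32 = 3.312×10^-8 m⁴.
θ = T·L/(G·J) = 40.80 × 0.816 / (16.9×10⁹ × 3.312×10^-8) = 0.05948 rad.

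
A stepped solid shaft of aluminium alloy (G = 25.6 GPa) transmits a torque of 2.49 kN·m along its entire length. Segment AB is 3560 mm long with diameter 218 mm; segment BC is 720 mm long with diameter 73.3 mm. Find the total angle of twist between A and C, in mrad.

26.3 mrad

J_AB = π(0.218)⁴/32 = 2.22×10^-4 m⁴; J_BC = π(0.0733)⁴/32 = 2.83×10^-6 m⁴.
θ = (T/G)·Σ L_i/J_i = (2490/25.6×10⁹)·(3.56/2.22×10^-4 + 0.720/2.83×10^-6) = 0.02627 rad.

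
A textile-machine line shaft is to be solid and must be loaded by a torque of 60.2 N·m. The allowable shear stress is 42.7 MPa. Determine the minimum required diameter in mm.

19.3 mm

For a solid shaft τ_max = 16T/(πd³), so d = (16T/(π τ_allow))^(1/3) = (16·60.20/(π·4.27×10^7))^(1/3) = 0.01929 m.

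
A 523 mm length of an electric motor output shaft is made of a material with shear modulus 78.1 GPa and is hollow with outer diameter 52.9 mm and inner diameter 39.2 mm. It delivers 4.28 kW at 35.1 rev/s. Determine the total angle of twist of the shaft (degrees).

ω = 2π·35.1 = 220.5 rad/s, so T = P/ω = 4.28×10³ / 220.5 = 19.41 N·m.
J = π(d_o⁴ − d_i⁴)/32 = π(0.0529⁴ − 0.0392⁴)/32 = 5.370×10^-7 m⁴.
θ = T·L/(G·J) = 19.41 × 0.523 / (78.1×10⁹ × 5.370×10^-7) = 2.420×10^-4 rad.

0.0139°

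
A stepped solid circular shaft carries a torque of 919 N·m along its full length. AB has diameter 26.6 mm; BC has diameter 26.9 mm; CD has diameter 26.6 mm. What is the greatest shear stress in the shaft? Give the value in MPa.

249 MPa

Under the same torque, τ_max = 16T/(πd³) is largest where d is smallest — segment AB (d = 26.6 mm).
τ_max = 16·919.0/(π·(0.0266)³) = 2.487×10^8 Pa.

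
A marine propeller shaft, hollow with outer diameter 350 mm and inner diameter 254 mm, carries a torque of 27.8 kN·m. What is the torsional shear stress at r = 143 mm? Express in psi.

542 psi

J = π(d_o⁴ − d_i⁴)/32 = π(0.350⁴ − 0.254⁴)/32 = 1.065×10^-3 m⁴.
Shear stress varies linearly with radius: τ = T·r/J = 27800 × 0.143 / 1.065×10^-3 = 3.734×10^6 Pa.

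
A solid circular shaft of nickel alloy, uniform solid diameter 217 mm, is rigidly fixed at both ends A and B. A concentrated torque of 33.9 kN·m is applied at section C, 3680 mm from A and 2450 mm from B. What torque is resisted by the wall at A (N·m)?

With uniform GJ and both ends fixed, compatibility θ_AC = θ_CB gives T_A·a = T_B·b, together with T_A + T_B = T₀.
T_A = T₀·b/(a+b) = 33900·2450/6130 = 13550 N·m; T_B = 20350 N·m.

13500 N·m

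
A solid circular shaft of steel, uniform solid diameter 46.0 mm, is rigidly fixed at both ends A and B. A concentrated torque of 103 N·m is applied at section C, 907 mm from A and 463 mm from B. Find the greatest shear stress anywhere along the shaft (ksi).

0.517 ksi

With uniform GJ and both ends fixed, compatibility θ_AC = θ_CB gives T_A·a = T_B·b, together with T_A + T_B = T₀.
T_A = T₀·b/(a+b) = 103.0·463/1370 = 34.81 N·m; T_B = 68.19 N·m.
τ in each portion: τ_AC = 1.82×10^6 Pa, τ_CB = 3.57×10^6 Pa; maximum is in CB.
τ_max = T_CB·r/J = 68.19·0.0230/4.40×10^-7 = 3.568×10^6 Pa.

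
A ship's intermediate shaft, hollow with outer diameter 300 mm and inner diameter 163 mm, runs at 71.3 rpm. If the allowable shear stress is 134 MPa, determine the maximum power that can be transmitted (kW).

J = π(d_o⁴ − d_i⁴)/32 = π(0.300⁴ − 0.163⁴)/32 = 7.259×10^-4 m⁴.
T_max = τ_allow·J/r = 1.34×10^8 × 7.259×10^-4 / 0.150 = 648500 N·m.
ω = 2π·71.3/60 = 7.467 rad/s, so P_max = T_max·ω = 4.842×10^6 W.

4840 kW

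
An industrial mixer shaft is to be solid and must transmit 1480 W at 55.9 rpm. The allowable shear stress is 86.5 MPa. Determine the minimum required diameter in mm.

24.6 mm

ω = 2π·55.9/60 = 5.854 rad/s, so T = P/ω = 1480 / 5.854 = 252.8 N·m.
For a solid shaft τ_max = 16T/(πd³), so d = (16T/(π τ_allow))^(1/3) = (16·252.8/(π·8.65×10^7))^(1/3) = 0.02460 m.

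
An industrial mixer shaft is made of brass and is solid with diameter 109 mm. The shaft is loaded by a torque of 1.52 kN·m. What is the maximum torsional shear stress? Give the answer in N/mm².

5.98 N/mm²

J = πd⁴/32 = π(0.109)⁴/32 = 1.386×10^-5 m⁴.
τ_max = T·r/J = 1520 × 0.0545 / 1.386×10^-5 = 5.978×10^6 Pa.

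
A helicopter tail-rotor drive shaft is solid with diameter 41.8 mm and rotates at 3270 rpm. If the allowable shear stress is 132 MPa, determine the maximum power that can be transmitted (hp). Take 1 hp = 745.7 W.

869 hp

J = πd⁴/32 = π(0.0418)⁴/32 = 2.997×10^-7 m⁴.
T_max = τ_allow·J/r = 1.32×10^8 × 2.997×10^-7 / 0.0209 = 1893 N·m.
ω = 2π·3270/60 = 342.4 rad/s, so P_max = T_max·ω = 6.482×10^5 W.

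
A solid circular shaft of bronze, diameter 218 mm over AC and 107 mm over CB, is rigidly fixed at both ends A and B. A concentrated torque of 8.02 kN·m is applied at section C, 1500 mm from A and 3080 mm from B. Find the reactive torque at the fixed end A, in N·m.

Compatibility: T_A·a/J_AC = T_B·b/J_CB with T_A + T_B = T₀.
J_AC = 2.22×10^-4 m⁴, J_CB = 1.29×10^-5 m⁴, so T_A = T₀·(J_AC/a)/((J_AC/a)+(J_CB/b)) = 7800 N·m, T_B = 220.5 N·m.

7800 N·m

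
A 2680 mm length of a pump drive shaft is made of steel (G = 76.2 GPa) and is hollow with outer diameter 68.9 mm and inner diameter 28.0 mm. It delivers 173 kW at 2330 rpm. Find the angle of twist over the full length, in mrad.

11.6 mrad

ω = 2π·2330/60 = 244.0 rad/s, so T = P/ω = 173×10³ / 244.0 = 709.0 N·m.
J = π(d_o⁴ − d_i⁴)/32 = π(0.0689⁴ − 0.0280⁴)/32 = 2.152×10^-6 m⁴.
θ = T·L/(G·J) = 709.0 × 2.68 / (76.2×10⁹ × 2.152×10^-6) = 0.01159 rad.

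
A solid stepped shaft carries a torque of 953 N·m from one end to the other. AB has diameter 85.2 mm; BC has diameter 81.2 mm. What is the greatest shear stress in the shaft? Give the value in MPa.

9.07 MPa

Under the same torque, τ_max = 16T/(πd³) is largest where d is smallest — segment BC (d = 81.2 mm).
τ_max = 16·953.0/(π·(0.0812)³) = 9.066×10^6 Pa.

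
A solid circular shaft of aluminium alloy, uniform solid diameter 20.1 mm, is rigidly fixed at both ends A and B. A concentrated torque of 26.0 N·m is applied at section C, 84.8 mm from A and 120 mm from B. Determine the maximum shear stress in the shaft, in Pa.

9.55e6 Pa

With uniform GJ and both ends fixed, compatibility θ_AC = θ_CB gives T_A·a = T_B·b, together with T_A + T_B = T₀.
T_A = T₀·b/(a+b) = 26.00·120/204.8 = 15.23 N·m; T_B = 10.77 N·m.
τ in each portion: τ_AC = 9.55×10^6 Pa, τ_CB = 6.75×10^6 Pa; maximum is in AC.
τ_max = T_AC·r/J = 15.23·0.0100/1.60×10^-8 = 9.554×10^6 Pa.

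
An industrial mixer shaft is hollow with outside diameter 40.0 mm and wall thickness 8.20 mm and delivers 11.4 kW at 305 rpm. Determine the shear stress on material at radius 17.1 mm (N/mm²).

ω = 2π·305/60 = 31.94 rad/s, so T = P/ω = 11.4×10³ / 31.94 = 356.9 N·m.
J = π(d_o⁴ − d_i⁴)/32 = π(0.0400⁴ − 0.0236⁴)/32 = 2.209×10^-7 m⁴.
Shear stress varies linearly with radius: τ = T·r/J = 356.9 × 0.0171 / 2.209×10^-7 = 2.763×10^7 Pa.

27.6 N/mm²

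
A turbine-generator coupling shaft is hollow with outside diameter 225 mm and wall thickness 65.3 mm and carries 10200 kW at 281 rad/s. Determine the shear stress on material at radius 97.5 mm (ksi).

ω = 281 rad/s, so T = P/ω = 10200×10³ / 281.0 = 36300 N·m.
J = π(d_o⁴ − d_i⁴)/32 = π(0.225⁴ − 0.0944⁴)/32 = 2.438×10^-4 m⁴.
Shear stress varies linearly with radius: τ = T·r/J = 36300 × 0.0975 / 2.438×10^-4 = 1.452×10^7 Pa.

2.11 ksi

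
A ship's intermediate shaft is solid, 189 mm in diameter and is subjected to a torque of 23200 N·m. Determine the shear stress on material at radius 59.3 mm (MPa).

11.0 MPa

J = πd⁴/32 = π(0.189)⁴/32 = 1.253×10^-4 m⁴.
Shear stress varies linearly with radius: τ = T·r/J = 23200 × 0.0593 / 1.253×10^-4 = 1.098×10^7 Pa.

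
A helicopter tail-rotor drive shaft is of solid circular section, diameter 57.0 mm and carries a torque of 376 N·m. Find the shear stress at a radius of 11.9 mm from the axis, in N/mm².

4.32 N/mm²

J = πd⁴/32 = π(0.0570)⁴/32 = 1.036×10^-6 m⁴.
Shear stress varies linearly with radius: τ = T·r/J = 376.0 × 0.0119 / 1.036×10^-6 = 4.318×10^6 Pa.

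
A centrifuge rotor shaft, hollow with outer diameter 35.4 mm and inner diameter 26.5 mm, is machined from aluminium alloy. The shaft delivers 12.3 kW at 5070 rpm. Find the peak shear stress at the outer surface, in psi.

562 psi

ω = 2π·5070/60 = 530.9 rad/s, so T = P/ω = 12.3×10³ / 530.9 = 23.17 N·m.
J = π(d_o⁴ − d_i⁴)/32 = π(0.0354⁴ − 0.0265⁴)/32 = 1.058×10^-7 m⁴.
τ_max = T·r/J = 23.17 × 0.0177 / 1.058×10^-7 = 3.877×10^6 Pa.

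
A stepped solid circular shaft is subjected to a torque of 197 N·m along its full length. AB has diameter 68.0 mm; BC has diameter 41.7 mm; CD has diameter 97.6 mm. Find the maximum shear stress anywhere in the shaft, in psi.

2010 psi

Under the same torque, τ_max = 16T/(πd³) is largest where d is smallest — segment BC (d = 41.7 mm).
τ_max = 16·197.0/(π·(0.0417)³) = 1.384×10^7 Pa.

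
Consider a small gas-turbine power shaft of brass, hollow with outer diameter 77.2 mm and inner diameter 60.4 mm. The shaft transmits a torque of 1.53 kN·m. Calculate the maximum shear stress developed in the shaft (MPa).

J = π(d_o⁴ − d_i⁴)/32 = π(0.0772⁴ − 0.0604⁴)/32 = 2.181×10^-6 m⁴.
τ_max = T·r/J = 1530 × 0.0386 / 2.181×10^-6 = 2.708×10^7 Pa.

27.1 MPa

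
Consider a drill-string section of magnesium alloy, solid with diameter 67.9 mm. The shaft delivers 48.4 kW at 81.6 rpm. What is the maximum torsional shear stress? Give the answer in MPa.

ω = 2π·81.6/60 = 8.545 rad/s, so T = P/ω = 48.4×10³ / 8.545 = 5664 N·m.
J = πd⁴/32 = π(0.0679)⁴/32 = 2.087×10^-6 m⁴.
τ_max = T·r/J = 5664 × 0.0340 / 2.087×10^-6 = 9.215×10^7 Pa.

92.1 MPa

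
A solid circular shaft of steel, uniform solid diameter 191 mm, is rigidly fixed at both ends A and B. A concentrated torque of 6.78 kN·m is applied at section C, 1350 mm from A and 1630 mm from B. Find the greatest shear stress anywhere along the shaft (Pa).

2.71e6 Pa

With uniform GJ and both ends fixed, compatibility θ_AC = θ_CB gives T_A·a = T_B·b, together with T_A + T_B = T₀.
T_A = T₀·b/(a+b) = 6780·1630/2980 = 3709 N·m; T_B = 3071 N·m.
τ in each portion: τ_AC = 2.71×10^6 Pa, τ_CB = 2.25×10^6 Pa; maximum is in AC.
τ_max = T_AC·r/J = 3709·0.0955/1.31×10^-4 = 2.711×10^6 Pa.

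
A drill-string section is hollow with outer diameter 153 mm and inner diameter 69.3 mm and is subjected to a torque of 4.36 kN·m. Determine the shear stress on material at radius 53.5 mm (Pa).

J = π(d_o⁴ − d_i⁴)/32 = π(0.153⁴ − 0.0693⁴)/32 = 5.153×10^-5 m⁴.
Shear stress varies linearly with radius: τ = T·r/J = 4360 × 0.0535 / 5.153×10^-5 = 4.526×10^6 Pa.

4.53e6 Pa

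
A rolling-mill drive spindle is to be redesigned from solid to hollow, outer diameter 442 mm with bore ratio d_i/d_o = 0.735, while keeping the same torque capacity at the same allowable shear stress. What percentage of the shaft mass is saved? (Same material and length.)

42.1 %

Equal τ_max and T ⇒ the solid shaft needs d_s³ = d_o³(1−k⁴), so d_s = 442·(1−0.735⁴)^(1/3) = 394.0 mm.
Area ratio A_h/A_s = d_o²(1−k²)/d_s² = (1−k²)/(1−k⁴)^(2/3) = 0.5787.
Mass saving = 1 − 0.5787 = 42.1 %.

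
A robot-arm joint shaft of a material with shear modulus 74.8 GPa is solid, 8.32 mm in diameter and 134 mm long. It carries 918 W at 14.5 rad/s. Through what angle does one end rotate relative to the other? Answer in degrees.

ω = 14.5 rad/s, so T = P/ω = 918 / 14.50 = 63.31 N·m.
J = πd⁴/32 = π(0.00832)⁴/32 = 4.704×10^-10 m⁴.
θ = T·L/(G·J) = 63.31 × 0.134 / (74.8×10⁹ × 4.704×10^-10) = 0.2411 rad.

13.8°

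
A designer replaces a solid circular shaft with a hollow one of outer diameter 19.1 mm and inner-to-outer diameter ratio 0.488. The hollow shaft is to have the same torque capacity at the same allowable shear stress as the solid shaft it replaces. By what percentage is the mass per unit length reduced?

20.8 %

Equal τ_max and T ⇒ the solid shaft needs d_s³ = d_o³(1−k⁴), so d_s = 19.1·(1−0.488⁴)^(1/3) = 18.73 mm.
Area ratio A_h/A_s = d_o²(1−k²)/d_s² = (1−k²)/(1−k⁴)^(2/3) = 0.7921.
Mass saving = 1 − 0.7921 = 20.8 %.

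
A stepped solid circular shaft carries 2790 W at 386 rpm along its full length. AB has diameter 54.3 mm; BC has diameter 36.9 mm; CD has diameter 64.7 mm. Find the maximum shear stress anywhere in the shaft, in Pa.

ω = 2π·386/60 = 40.42 rad/s, so T = P/ω = 2790 / 40.42 = 69.02 N·m.
Under the same torque, τ_max = 16T/(πd³) is largest where d is smallest — segment BC (d = 36.9 mm).
τ_max = 16·69.02/(π·(0.0369)³) = 6.996×10^6 Pa.

7.00e6 Pa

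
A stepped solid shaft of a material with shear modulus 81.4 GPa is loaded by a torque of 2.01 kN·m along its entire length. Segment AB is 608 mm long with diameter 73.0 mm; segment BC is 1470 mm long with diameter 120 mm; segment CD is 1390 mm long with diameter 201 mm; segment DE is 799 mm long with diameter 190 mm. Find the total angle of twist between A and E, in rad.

0.00754 rad

J_AB = π(0.0730)⁴/32 = 2.79×10^-6 m⁴; J_BC = π(0.120)⁴/32 = 2.04×10^-5 m⁴; J_CD = π(0.201)⁴/32 = 1.60×10^-4 m⁴; J_DE = π(0.190)⁴/32 = 1.28×10^-4 m⁴.
θ = (T/G)·Σ L_i/J_i = (2010/81.4×10⁹)·(0.608/2.79×10^-6 + 1.47/2.04×10^-5 + 1.39/1.60×10^-4 + 0.799/1.28×10^-4) = 7.536×10^-3 rad.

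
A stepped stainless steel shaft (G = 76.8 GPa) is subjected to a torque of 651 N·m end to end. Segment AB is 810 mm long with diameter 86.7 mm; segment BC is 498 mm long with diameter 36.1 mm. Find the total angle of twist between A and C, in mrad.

J_AB = π(0.0867)⁴/32 = 5.55×10^-6 m⁴; J_BC = π(0.0361)⁴/32 = 1.67×10^-7 m⁴.
θ = (T/G)·Σ L_i/J_i = (651.0/76.8×10⁹)·(0.810/5.55×10^-6 + 0.498/1.67×10^-7) = 0.02656 rad.

26.6 mrad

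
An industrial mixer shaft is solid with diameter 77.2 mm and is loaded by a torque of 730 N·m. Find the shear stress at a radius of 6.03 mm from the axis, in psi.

J = πd⁴/32 = π(0.0772)⁴/32 = 3.487×10^-6 m⁴.
Shear stress varies linearly with radius: τ = T·r/J = 730.0 × 0.00603 / 3.487×10^-6 = 1.262×10^6 Pa.

183 psi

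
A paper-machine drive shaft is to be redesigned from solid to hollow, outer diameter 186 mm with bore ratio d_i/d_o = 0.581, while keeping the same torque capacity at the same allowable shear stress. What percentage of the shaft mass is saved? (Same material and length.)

Equal τ_max and T ⇒ the solid shaft needs d_s³ = d_o³(1−k⁴), so d_s = 186·(1−0.581⁴)^(1/3) = 178.6 mm.
Area ratio A_h/A_s = d_o²(1−k²)/d_s² = (1−k²)/(1−k⁴)^(2/3) = 0.7181.
Mass saving = 1 − 0.7181 = 28.2 %.

28.2 %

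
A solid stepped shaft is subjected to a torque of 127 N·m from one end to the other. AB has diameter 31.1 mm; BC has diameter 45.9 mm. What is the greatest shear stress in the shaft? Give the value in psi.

3120 psi

Under the same torque, τ_max = 16T/(πd³) is largest where d is smallest — segment AB (d = 31.1 mm).
τ_max = 16·127.0/(π·(0.0311)³) = 2.150×10^7 Pa.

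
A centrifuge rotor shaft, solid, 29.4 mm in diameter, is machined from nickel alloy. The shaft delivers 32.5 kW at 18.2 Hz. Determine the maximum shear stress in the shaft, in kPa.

ω = 2π·18.2 = 114.4 rad/s, so T = P/ω = 32.5×10³ / 114.4 = 284.2 N·m.
J = πd⁴/32 = π(0.0294)⁴/32 = 7.335×10^-8 m⁴.
τ_max = T·r/J = 284.2 × 0.0147 / 7.335×10^-8 = 5.696×10^7 Pa.

57000 kPa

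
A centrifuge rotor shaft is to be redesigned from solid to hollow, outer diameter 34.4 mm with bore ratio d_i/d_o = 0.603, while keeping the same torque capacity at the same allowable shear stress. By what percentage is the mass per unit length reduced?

Equal τ_max and T ⇒ the solid shaft needs d_s³ = d_o³(1−k⁴), so d_s = 34.4·(1−0.603⁴)^(1/3) = 32.81 mm.
Area ratio A_h/A_s = d_o²(1−k²)/d_s² = (1−k²)/(1−k⁴)^(2/3) = 0.6995.
Mass saving = 1 − 0.6995 = 30.1 %.

30.1 %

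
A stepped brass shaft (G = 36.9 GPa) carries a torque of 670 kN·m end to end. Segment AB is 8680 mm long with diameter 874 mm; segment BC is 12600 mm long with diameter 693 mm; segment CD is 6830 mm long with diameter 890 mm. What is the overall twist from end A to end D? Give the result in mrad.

14.9 mrad

J_AB = π(0.874)⁴/32 = 0.0573 m⁴; J_BC = π(0.693)⁴/32 = 0.0226 m⁴; J_CD = π(0.890)⁴/32 = 0.0616 m⁴.
θ = (T/G)·Σ L_i/J_i = (670000/36.9×10⁹)·(8.68/0.0573 + 12.6/0.0226 + 6.83/0.0616) = 0.01487 rad.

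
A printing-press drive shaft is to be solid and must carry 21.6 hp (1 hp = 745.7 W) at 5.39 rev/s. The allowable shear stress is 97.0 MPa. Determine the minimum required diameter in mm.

29.2 mm

ω = 2π·5.39 = 33.87 rad/s, so T = P/ω = 21.6×745.7 / 33.87 = 475.6 N·m.
For a solid shaft τ_max = 16T/(πd³), so d = (16T/(π τ_allow))^(1/3) = (16·475.6/(π·9.70×10^7))^(1/3) = 0.02923 m.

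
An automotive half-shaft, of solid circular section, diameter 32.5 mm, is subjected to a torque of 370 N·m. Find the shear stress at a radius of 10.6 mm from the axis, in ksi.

5.19 ksi

J = πd⁴/32 = π(0.0325)⁴/32 = 1.095×10^-7 m⁴.
Shear stress varies linearly with radius: τ = T·r/J = 370.0 × 0.0106 / 1.095×10^-7 = 3.581×10^7 Pa.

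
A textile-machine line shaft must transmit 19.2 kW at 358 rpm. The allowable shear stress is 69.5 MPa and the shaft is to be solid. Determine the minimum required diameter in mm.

ω = 2π·358/60 = 37.49 rad/s, so T = P/ω = 19.2×10³ / 37.49 = 512.1 N·m.
For a solid shaft τ_max = 16T/(πd³), so d = (16T/(π τ_allow))^(1/3) = (16·512.1/(π·6.95×10^7))^(1/3) = 0.03348 m.

33.5 mm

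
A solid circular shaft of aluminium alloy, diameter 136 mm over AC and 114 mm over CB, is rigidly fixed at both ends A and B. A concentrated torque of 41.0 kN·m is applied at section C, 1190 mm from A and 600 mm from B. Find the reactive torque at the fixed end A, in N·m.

20700 N·m

Compatibility: T_A·a/J_AC = T_B·b/J_CB with T_A + T_B = T₀.
J_AC = 3.36×10^-5 m⁴, J_CB = 1.66×10^-5 m⁴, so T_A = T₀·(J_AC/a)/((J_AC/a)+(J_CB/b)) = 20720 N·m, T_B = 20280 N·m.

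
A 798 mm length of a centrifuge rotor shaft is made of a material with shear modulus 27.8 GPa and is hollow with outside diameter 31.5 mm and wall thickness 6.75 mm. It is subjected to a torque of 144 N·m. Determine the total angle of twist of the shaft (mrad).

J = π(d_o⁴ − d_i⁴)/32 = π(0.0315⁴ − 0.0180⁴)/32 = 8.635×10^-8 m⁴.
θ = T·L/(G·J) = 144.0 × 0.798 / (27.8×10⁹ × 8.635×10^-8) = 0.04787 rad.

47.9 mrad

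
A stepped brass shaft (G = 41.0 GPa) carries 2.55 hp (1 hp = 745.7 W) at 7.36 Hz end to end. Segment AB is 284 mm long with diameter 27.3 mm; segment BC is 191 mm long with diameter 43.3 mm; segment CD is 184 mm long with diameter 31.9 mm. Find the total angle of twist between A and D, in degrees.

0.435°

ω = 2π·7.36 = 46.24 rad/s, so T = P/ω = 2.55×745.7 / 46.24 = 41.12 N·m.
J_AB = π(0.0273)⁴/32 = 5.45×10^-8 m⁴; J_BC = π(0.0433)⁴/32 = 3.45×10^-7 m⁴; J_CD = π(0.0319)⁴/32 = 1.02×10^-7 m⁴.
θ = (T/G)·Σ L_i/J_i = (41.12/41.0×10⁹)·(0.284/5.45×10^-8 + 0.191/3.45×10^-7 + 0.184/1.02×10^-7) = 7.593×10^-3 rad.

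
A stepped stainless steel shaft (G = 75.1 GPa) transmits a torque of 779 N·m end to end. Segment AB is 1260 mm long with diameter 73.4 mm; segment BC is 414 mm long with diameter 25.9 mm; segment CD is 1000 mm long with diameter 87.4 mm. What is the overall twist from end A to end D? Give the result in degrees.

J_AB = π(0.0734)⁴/32 = 2.85×10^-6 m⁴; J_BC = π(0.0259)⁴/32 = 4.42×10^-8 m⁴; J_CD = π(0.0874)⁴/32 = 5.73×10^-6 m⁴.
θ = (T/G)·Σ L_i/J_i = (779.0/75.1×10⁹)·(1.26/2.85×10^-6 + 0.414/4.42×10^-8 + 1.00/5.73×10^-6) = 0.1036 rad.

5.94°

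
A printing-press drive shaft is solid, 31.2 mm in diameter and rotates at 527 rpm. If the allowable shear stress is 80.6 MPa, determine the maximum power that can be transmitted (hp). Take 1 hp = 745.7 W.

35.6 hp

J = πd⁴/32 = π(0.0312)⁴/32 = 9.303×10^-8 m⁴.
T_max = τ_allow·J/r = 8.06×10^7 × 9.303×10^-8 / 0.0156 = 480.6 N·m.
ω = 2π·527/60 = 55.19 rad/s, so P_max = T_max·ω = 2.653×10^4 W.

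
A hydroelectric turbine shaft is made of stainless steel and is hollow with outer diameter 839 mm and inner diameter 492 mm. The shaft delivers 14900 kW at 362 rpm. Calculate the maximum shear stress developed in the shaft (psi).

ω = 2π·362/60 = 37.91 rad/s, so T = P/ω = 14900×10³ / 37.91 = 393100 N·m.
J = π(d_o⁴ − d_i⁴)/32 = π(0.839⁴ − 0.492⁴)/32 = 0.04289 m⁴.
τ_max = T·r/J = 393100 × 0.419 / 0.04289 = 3.844×10^6 Pa.

558 psi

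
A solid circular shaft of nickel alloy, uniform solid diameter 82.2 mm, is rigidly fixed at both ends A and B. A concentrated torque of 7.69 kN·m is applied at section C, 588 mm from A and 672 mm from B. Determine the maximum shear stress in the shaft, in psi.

With uniform GJ and both ends fixed, compatibility θ_AC = θ_CB gives T_A·a = T_B·b, together with T_A + T_B = T₀.
T_A = T₀·b/(a+b) = 7690·672/1260 = 4101 N·m; T_B = 3589 N·m.
τ in each portion: τ_AC = 3.76×10^7 Pa, τ_CB = 3.29×10^7 Pa; maximum is in AC.
τ_max = T_AC·r/J = 4101·0.0411/4.48×10^-6 = 3.761×10^7 Pa.

5450 psi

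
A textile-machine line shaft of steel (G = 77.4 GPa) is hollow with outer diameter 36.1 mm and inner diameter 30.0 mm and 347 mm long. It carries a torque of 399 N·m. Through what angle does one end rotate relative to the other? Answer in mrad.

20.5 mrad

J = π(d_o⁴ − d_i⁴)/32 = π(0.0361⁴ − 0.0300⁴)/32 = 8.721×10^-8 m⁴.
θ = T·L/(G·J) = 399.0 × 0.347 / (77.4×10⁹ × 8.721×10^-8) = 0.02051 rad.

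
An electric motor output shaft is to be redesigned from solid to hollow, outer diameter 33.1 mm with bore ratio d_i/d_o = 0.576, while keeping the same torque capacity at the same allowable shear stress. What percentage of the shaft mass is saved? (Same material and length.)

Equal τ_max and T ⇒ the solid shaft needs d_s³ = d_o³(1−k⁴), so d_s = 33.1·(1−0.576⁴)^(1/3) = 31.84 mm.
Area ratio A_h/A_s = d_o²(1−k²)/d_s² = (1−k²)/(1−k⁴)^(2/3) = 0.7222.
Mass saving = 1 − 0.7222 = 27.8 %.

27.8 %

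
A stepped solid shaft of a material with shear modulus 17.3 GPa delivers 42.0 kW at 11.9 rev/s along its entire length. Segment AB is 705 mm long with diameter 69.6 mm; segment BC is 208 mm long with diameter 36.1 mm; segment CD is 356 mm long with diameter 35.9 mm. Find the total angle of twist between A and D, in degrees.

6.95°

ω = 2π·11.9 = 74.77 rad/s, so T = P/ω = 42.0×10³ / 74.77 = 561.7 N·m.
J_AB = π(0.0696)⁴/32 = 2.30×10^-6 m⁴; J_BC = π(0.0361)⁴/32 = 1.67×10^-7 m⁴; J_CD = π(0.0359)⁴/32 = 1.63×10^-7 m⁴.
θ = (T/G)·Σ L_i/J_i = (561.7/17.3×10⁹)·(0.705/2.30×10^-6 + 0.208/1.67×10^-7 + 0.356/1.63×10^-7) = 0.1213 rad.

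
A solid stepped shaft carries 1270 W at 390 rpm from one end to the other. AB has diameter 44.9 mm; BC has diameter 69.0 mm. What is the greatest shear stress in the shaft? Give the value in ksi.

0.254 ksi

ω = 2π·390/60 = 40.84 rad/s, so T = P/ω = 1270 / 40.84 = 31.10 N·m.
Under the same torque, τ_max = 16T/(πd³) is largest where d is smallest — segment AB (d = 44.9 mm).
τ_max = 16·31.10/(π·(0.0449)³) = 1.750×10^6 Pa.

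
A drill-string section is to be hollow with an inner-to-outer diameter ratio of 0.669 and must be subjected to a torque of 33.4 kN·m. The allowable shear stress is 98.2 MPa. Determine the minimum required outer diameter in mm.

For a hollow shaft with d_i/d_o = 0.669: τ_max = 16T/(π d_o³ (1−k⁴)), so d_o = [16T/(π τ_allow (1−k⁴))]^(1/3) = [16·33400/(π·9.82×10^7·0.7997)]^(1/3) = 0.1294 m.

129 mm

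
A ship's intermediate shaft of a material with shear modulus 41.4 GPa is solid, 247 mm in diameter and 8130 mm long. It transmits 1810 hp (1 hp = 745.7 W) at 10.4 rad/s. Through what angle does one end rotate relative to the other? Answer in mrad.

ω = 10.4 rad/s, so T = P/ω = 1810×745.7 / 10.40 = 129800 N·m.
J = πd⁴/32 = π(0.247)⁴/32 = 3.654×10^-4 m⁴.
θ = T·L/(G·J) = 129800 × 8.13 / (41.4×10⁹ × 3.654×10^-4) = 0.06974 rad.

69.7 mrad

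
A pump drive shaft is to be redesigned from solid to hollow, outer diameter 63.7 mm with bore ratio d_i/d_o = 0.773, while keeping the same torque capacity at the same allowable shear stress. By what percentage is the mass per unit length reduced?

46.0 %

Equal τ_max and T ⇒ the solid shaft needs d_s³ = d_o³(1−k⁴), so d_s = 63.7·(1−0.773⁴)^(1/3) = 54.98 mm.
Area ratio A_h/A_s = d_o²(1−k²)/d_s² = (1−k²)/(1−k⁴)^(2/3) = 0.5403.
Mass saving = 1 − 0.5403 = 46.0 %.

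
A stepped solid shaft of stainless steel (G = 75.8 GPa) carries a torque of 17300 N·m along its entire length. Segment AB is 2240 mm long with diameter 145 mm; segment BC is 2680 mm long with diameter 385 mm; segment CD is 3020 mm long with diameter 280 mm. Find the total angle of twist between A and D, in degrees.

J_AB = π(0.145)⁴/32 = 4.34×10^-5 m⁴; J_BC = π(0.385)⁴/32 = 2.16×10^-3 m⁴; J_CD = π(0.280)⁴/32 = 6.03×10^-4 m⁴.
θ = (T/G)·Σ L_i/J_i = (17300/75.8×10⁹)·(2.24/4.34×10^-5 + 2.68/2.16×10^-3 + 3.02/6.03×10^-4) = 0.01321 rad.

0.757°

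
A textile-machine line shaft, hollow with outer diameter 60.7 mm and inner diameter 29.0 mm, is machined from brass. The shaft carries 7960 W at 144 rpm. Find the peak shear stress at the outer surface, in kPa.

12700 kPa

ω = 2π·144/60 = 15.08 rad/s, so T = P/ω = 7960 / 15.08 = 527.9 N·m.
J = π(d_o⁴ − d_i⁴)/32 = π(0.0607⁴ − 0.0290⁴)/32 = 1.263×10^-6 m⁴.
τ_max = T·r/J = 527.9 × 0.0304 / 1.263×10^-6 = 1.268×10^7 Pa.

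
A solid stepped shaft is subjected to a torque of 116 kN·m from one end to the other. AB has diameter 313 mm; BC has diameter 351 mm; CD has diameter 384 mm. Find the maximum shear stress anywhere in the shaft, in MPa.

19.3 MPa

Under the same torque, τ_max = 16T/(πd³) is largest where d is smallest — segment AB (d = 313 mm).
τ_max = 16·116000/(π·(0.313)³) = 1.927×10^7 Pa.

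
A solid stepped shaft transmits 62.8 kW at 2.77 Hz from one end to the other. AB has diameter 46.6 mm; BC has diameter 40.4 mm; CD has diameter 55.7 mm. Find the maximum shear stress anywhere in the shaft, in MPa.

ω = 2π·2.77 = 17.40 rad/s, so T = P/ω = 62.8×10³ / 17.40 = 3608 N·m.
Under the same torque, τ_max = 16T/(πd³) is largest where d is smallest — segment BC (d = 40.4 mm).
τ_max = 16·3608/(π·(0.0404)³) = 2.787×10^8 Pa.

279 MPa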